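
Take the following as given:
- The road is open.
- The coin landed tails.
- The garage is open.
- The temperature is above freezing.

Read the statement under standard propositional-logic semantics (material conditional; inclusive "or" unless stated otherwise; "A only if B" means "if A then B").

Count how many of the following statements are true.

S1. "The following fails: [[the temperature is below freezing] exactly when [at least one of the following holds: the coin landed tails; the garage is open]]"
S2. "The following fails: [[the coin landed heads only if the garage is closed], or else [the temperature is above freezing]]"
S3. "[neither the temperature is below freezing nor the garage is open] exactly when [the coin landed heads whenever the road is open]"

Let U = "the temperature is below freezing" (False), G = "the coin landed heads" (False), W = "the garage is closed" (False), D = "the road is closed" (False).

S1: This is not (U iff (not G or not W)).

not G = not False = True
not W = not False = True
not G or not W = True or True = True
U iff (not G or not W) = False iff True = False
not (U iff (not G or not W)) = not False = True
Hence S1 is true.

S2: This is not ((G -> W) or not U).

G -> W = False -> False = True
not U = not False = True
(G -> W) or not U = True or True = True
not ((G -> W) or not U) = not True = False
Thus S2 is false.

S3: In symbols: (U nor not W) iff (not D -> G)

not W = not False = True
U nor not W = False nor True = False
not D = not False = True
not D -> G = True -> False = False
(U nor not W) iff (not D -> G) = False iff False = True
Thus S3 is true.

True statements: 2 (S1, S3).

2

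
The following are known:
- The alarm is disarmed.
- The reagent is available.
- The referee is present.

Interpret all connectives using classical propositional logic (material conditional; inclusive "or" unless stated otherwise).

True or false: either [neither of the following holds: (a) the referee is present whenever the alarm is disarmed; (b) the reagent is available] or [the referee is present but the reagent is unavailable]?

Let P = "the alarm is armed" (False), R = "the referee is present" (True), Q = "the reagent is available" (True).
Formalization: ((not P -> R) nor Q) or (R and not Q)

not P = not False = True
not P -> R = True -> True = True
(not P -> R) nor Q = True nor True = False
not Q = not True = False
R and not Q = True and False = False
((not P -> R) nor Q) or (R and not Q) = False or False = False

The statement is false.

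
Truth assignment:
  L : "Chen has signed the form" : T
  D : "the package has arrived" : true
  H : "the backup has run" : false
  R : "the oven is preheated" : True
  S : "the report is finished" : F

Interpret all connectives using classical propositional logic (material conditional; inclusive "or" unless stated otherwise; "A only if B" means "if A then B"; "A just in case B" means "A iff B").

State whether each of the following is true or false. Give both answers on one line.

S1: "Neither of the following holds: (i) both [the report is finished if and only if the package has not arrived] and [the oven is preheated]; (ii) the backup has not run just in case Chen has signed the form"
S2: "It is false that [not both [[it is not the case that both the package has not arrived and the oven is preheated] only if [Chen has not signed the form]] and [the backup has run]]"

S1: In symbols: ((S iff not D) and R) nor (not H iff L)

not D = not True = False
S iff not D = False iff False = True
(S iff not D) and R = True and True = True
not H = not False = True
not H iff L = True iff True = True
((S iff not D) and R) nor (not H iff L) = True nor True = False
Hence S1 is false.

S2: In symbols: not (((not D nand R) -> not L) nand H)

not D = not True = False
not D nand R = False nand True = True
not L = not True = False
(not D nand R) -> not L = True -> False = False
((not D nand R) -> not L) nand H = False nand False = True
not (((not D nand R) -> not L) nand H) = not True = False
Thus S2 is false.

S1 false; S2 false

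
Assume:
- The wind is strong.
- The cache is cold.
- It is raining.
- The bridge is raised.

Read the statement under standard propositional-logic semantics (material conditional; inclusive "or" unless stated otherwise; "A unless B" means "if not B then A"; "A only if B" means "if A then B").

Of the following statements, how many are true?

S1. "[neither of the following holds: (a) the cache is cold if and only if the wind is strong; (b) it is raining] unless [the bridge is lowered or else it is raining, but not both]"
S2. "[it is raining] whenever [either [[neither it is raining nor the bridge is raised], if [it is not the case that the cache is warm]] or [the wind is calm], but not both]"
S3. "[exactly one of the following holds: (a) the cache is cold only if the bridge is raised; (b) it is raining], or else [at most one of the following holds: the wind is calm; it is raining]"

Let D = "the cache is warm" (F), N = "the wind is strong" (T), Q = "it is raining" (T), U = "the bridge is raised" (T).

S1: In symbols: ((~D <-> N) nor Q) | (~U xor Q)

~D = ~F = T
~D <-> N = T <-> T = T
(~D <-> N) nor Q = T nor T = F
~U = ~T = F
~U xor Q = F xor T = T
((~D <-> N) nor Q) | (~U xor Q) = F | T = T
Thus S1 is true.

S2: In symbols: ((~D -> (Q nor U)) xor ~N) -> Q

~D = ~F = T
Q nor U = T nor T = F
~D -> (Q nor U) = T -> F = F
~N = ~T = F
(~D -> (Q nor U)) xor ~N = F xor F = F
((~D -> (Q nor U)) xor ~N) -> Q = F -> T = T
Hence S2 is true.

S3: In symbols: ((~D -> U) xor Q) | (~N nand Q)

~D = ~F = T
~D -> U = T -> T = T
(~D -> U) xor Q = T xor T = F
~N = ~T = F
~N nand Q = F nand T = T
((~D -> U) xor Q) | (~N nand Q) = F | T = T
Thus S3 is true.

Count: 3.

3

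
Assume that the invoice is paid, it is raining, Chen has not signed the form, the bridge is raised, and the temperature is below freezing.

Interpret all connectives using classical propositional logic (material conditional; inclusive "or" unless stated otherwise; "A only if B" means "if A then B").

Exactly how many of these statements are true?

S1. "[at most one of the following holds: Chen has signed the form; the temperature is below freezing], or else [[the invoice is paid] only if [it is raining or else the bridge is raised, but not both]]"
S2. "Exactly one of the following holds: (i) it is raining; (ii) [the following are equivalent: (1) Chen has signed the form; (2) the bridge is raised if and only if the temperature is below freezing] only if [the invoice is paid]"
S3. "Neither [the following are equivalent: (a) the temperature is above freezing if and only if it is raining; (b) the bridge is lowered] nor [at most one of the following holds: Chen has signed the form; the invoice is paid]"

1

Let R = "Chen has signed the form" (False), U = "the temperature is below freezing" (True), P = "the invoice is paid" (True), Q = "it is raining" (True), S = "the bridge is raised" (True).

S1: Parsed as (R nand U) or (P -> (Q xor S))

R nand U = False nand True = True
Q xor S = True xor True = False
P -> (Q xor S) = True -> False = False
(R nand U) or (P -> (Q xor S)) = True or False = True
Thus S1 is true.

S2: In symbols: Q xor ((R iff (S iff U)) -> P)

S iff U = True iff True = True
R iff (S iff U) = False iff True = False
(R iff (S iff U)) -> P = False -> True = True
Q xor ((R iff (S iff U)) -> P) = True xor True = False
So S2 is false.

S3: Parsed as ((not U iff Q) iff not S) nor (R nand P)

not U = not True = False
not U iff Q = False iff True = False
not S = not True = False
(not U iff Q) iff not S = False iff False = True
R nand P = False nand True = True
((not U iff Q) iff not S) nor (R nand P) = True nor True = False
Thus S3 is false.

Count: 1.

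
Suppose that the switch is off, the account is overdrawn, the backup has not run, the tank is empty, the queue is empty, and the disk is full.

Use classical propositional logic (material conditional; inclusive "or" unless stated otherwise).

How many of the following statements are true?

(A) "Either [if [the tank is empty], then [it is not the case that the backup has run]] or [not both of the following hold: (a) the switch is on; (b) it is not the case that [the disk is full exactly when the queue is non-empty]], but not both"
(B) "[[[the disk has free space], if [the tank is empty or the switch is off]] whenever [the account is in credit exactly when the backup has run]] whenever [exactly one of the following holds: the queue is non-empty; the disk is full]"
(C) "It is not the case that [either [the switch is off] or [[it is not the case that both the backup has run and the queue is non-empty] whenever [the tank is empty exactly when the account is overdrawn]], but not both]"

1

Let S = "the tank is full" (False), R = "the backup has run" (False), P = "the switch is on" (False), V = "the disk is full" (True), U = "the queue is empty" (True), Q = "the account is overdrawn" (True).

(A): Formalization: (not S -> not R) xor (P nand not (V iff not U))

not S = not False = True
not R = not False = True
not S -> not R = True -> True = True
not U = not True = False
V iff not U = True iff False = False
not (V iff not U) = not False = True
P nand not (V iff not U) = False nand True = True
(not S -> not R) xor (P nand not (V iff not U)) = True xor True = False
Hence (A) is false.

(B): This is (not U xor V) -> ((not Q iff R) -> ((not S or not P) -> not V)).

not U = not True = False
not U xor V = False xor True = True
not Q = not True = False
not Q iff R = False iff False = True
not S = not False = True
not P = not False = True
not S or not P = True or True = True
not V = not True = False
(not S or not P) -> not V = True -> False = False
(not Q iff R) -> ((not S or not P) -> not V) = True -> False = False
(not U xor V) -> ((not Q iff R) -> ((not S or not P) -> not V)) = True -> False = False
Hence (B) is false.

(C): This is not (not P xor ((not S iff Q) -> (R nand not U))).

not P = not False = True
not S = not False = True
not S iff Q = True iff True = True
not U = not True = False
R nand not U = False nand False = True
(not S iff Q) -> (R nand not U) = True -> True = True
not P xor ((not S iff Q) -> (R nand not U)) = True xor True = False
not (not P xor ((not S iff Q) -> (R nand not U))) = not False = True
So (C) is true.

True statements: 1 ((C)).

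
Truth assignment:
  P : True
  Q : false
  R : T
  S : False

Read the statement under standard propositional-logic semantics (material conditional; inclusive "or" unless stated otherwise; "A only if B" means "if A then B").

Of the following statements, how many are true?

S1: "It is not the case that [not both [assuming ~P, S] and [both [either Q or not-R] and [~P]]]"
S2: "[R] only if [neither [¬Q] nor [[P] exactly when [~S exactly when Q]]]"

0

S1: In symbols: ¬((¬P → S) ↑ ((Q ∨ ¬R) ∧ ¬P))

¬P = ¬T = F
¬P → S = F → F = T
¬R = ¬T = F
Q ∨ ¬R = F ∨ F = F
¬P = ¬T = F
(Q ∨ ¬R) ∧ ¬P = F ∧ F = F
(¬P → S) ↑ ((Q ∨ ¬R) ∧ ¬P) = T ↑ F = T
¬((¬P → S) ↑ ((Q ∨ ¬R) ∧ ¬P)) = ¬T = F
Hence S1 is false.

S2: This is R → (¬Q ↓ (P ↔ (¬S ↔ Q))).

¬Q = ¬F = T
¬S = ¬F = T
¬S ↔ Q = T ↔ F = F
P ↔ (¬S ↔ Q) = T ↔ F = F
¬Q ↓ (P ↔ (¬S ↔ Q)) = T ↓ F = F
R → (¬Q ↓ (P ↔ (¬S ↔ Q))) = T → F = F
So S2 is false.

Count: 0.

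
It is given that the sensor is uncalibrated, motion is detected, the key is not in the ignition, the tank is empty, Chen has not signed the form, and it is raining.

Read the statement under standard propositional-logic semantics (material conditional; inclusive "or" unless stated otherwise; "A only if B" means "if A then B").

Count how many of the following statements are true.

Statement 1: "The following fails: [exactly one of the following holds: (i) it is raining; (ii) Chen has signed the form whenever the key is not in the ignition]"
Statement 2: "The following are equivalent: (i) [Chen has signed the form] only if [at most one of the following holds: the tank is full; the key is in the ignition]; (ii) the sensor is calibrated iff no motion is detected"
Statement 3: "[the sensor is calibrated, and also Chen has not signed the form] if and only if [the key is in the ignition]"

2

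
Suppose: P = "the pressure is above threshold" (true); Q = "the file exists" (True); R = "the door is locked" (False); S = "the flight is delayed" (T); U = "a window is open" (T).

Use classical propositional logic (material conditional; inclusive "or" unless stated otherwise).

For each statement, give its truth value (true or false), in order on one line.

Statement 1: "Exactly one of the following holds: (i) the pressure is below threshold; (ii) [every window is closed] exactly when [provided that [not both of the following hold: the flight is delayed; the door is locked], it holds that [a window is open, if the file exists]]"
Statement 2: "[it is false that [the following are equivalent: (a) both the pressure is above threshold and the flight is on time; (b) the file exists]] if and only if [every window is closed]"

Statement 1 false, Statement 2 false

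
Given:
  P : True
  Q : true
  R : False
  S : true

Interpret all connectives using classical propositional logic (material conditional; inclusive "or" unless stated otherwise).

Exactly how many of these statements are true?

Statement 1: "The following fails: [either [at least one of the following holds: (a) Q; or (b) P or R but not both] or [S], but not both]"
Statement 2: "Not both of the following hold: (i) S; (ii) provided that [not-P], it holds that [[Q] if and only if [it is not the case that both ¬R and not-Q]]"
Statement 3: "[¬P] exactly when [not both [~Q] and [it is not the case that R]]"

Statement 1: In symbols: ~((Q | (P xor R)) xor S)

P xor R = T xor F = T
Q | (P xor R) = T | T = T
(Q | (P xor R)) xor S = T xor T = F
~((Q | (P xor R)) xor S) = ~F = T
Thus Statement 1 is true.

Statement 2: This is S nand (~P -> (Q <-> (~R nand ~Q))).

~P = ~T = F
~R = ~F = T
~Q = ~T = F
~R nand ~Q = T nand F = T
Q <-> (~R nand ~Q) = T <-> T = T
~P -> (Q <-> (~R nand ~Q)) = F -> T = T
S nand (~P -> (Q <-> (~R nand ~Q))) = T nand T = F
Thus Statement 2 is false.

Statement 3: Formalization: ~P <-> (~Q nand ~R)

~P = ~T = F
~Q = ~T = F
~R = ~F = T
~Q nand ~R = F nand T = T
~P <-> (~Q nand ~R) = F <-> T = F
Hence Statement 3 is false.

1 of the 3 statements is true (Statement 1).

1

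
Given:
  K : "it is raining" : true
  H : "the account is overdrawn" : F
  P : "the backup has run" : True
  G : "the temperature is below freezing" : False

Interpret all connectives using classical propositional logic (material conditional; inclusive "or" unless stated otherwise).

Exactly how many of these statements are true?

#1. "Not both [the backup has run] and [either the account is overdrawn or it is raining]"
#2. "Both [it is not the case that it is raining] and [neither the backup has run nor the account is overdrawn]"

0

#1: Parsed as P ↑ (H ∨ K)

H ∨ K = F ∨ T = T
P ↑ (H ∨ K) = T ↑ T = F
Thus #1 is false.

#2: Parsed as ¬K ∧ (P ↓ H)

¬K = ¬T = F
P ↓ H = T ↓ F = F
¬K ∧ (P ↓ H) = F ∧ F = F
So #2 is false.

0 of the 2 statements are true (none).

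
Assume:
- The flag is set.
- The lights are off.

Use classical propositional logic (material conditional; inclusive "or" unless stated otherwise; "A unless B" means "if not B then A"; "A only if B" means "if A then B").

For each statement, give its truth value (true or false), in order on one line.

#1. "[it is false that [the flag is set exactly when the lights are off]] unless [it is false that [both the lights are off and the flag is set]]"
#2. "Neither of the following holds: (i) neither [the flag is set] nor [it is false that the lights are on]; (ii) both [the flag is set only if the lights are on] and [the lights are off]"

#1 False, #2 True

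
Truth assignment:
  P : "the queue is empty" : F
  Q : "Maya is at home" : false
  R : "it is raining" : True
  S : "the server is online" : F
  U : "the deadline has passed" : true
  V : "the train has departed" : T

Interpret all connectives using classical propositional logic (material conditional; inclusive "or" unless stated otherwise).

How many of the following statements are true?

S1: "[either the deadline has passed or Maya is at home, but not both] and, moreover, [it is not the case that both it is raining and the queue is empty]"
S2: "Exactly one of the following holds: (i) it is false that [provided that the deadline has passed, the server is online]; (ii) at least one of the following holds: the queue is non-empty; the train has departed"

S1: Parsed as (U xor Q) & (R nand P)

U xor Q = T xor F = T
R nand P = T nand F = T
(U xor Q) & (R nand P) = T & T = T
Hence S1 is true.

S2: Formalization: ~(U -> S) xor (~P | V)

U -> S = T -> F = F
~(U -> S) = ~F = T
~P = ~F = T
~P | V = T | T = T
~(U -> S) xor (~P | V) = T xor T = F
So S2 is false.

1 of the 2 statements is true.

1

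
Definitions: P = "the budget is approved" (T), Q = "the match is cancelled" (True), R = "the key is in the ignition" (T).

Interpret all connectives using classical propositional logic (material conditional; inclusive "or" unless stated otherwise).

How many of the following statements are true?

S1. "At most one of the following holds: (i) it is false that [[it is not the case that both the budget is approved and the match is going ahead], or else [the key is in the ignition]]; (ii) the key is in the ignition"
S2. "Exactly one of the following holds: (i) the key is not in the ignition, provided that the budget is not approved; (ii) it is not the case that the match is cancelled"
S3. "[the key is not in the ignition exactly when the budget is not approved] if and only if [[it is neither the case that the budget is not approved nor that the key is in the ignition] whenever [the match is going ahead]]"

S1: This is not ((P nand not Q) or R) nand R.

not Q = not True = False
P nand not Q = True nand False = True
(P nand not Q) or R = True or True = True
not ((P nand not Q) or R) = not True = False
not ((P nand not Q) or R) nand R = False nand True = True
Hence S1 is true.

S2: Formalization: (not P -> not R) xor not Q

not P = not True = False
not R = not True = False
not P -> not R = False -> False = True
not Q = not True = False
(not P -> not R) xor not Q = True xor False = True
Hence S2 is true.

S3: Parsed as (not R iff not P) iff (not Q -> (not P nor R))

not R = not True = False
not P = not True = False
not R iff not P = False iff False = True
not Q = not True = False
not P = not True = False
not P nor R = False nor True = False
not Q -> (not P nor R) = False -> False = True
(not R iff not P) iff (not Q -> (not P nor R)) = True iff True = True
Thus S3 is true.

True statements: 3.

3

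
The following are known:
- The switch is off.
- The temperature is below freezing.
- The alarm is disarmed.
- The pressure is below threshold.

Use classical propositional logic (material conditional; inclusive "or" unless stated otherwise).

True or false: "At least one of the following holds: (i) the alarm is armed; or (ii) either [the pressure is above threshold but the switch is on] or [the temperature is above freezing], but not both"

Let R = "the alarm is armed" (F), S = "the pressure is above threshold" (F), P = "the switch is on" (F), Q = "the temperature is below freezing" (T).
Formalization: R | ((S & P) xor ~Q)

S & P = F & F = F
~Q = ~T = F
(S & P) xor ~Q = F xor F = F
R | ((S & P) xor ~Q) = F | F = F

False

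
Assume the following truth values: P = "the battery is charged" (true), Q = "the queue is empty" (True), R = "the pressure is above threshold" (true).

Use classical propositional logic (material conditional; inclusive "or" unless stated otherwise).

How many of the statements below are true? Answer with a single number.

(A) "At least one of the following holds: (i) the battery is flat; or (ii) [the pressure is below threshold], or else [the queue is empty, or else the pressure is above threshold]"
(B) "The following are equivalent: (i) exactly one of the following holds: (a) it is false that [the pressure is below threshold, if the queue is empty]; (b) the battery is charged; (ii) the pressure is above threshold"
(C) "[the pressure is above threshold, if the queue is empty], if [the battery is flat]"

(A): This is ¬P ∨ (¬R ∨ (Q ∨ R)).

¬P = ¬T = F
¬R = ¬T = F
Q ∨ R = T ∨ T = T
¬R ∨ (Q ∨ R) = F ∨ T = T
¬P ∨ (¬R ∨ (Q ∨ R)) = F ∨ T = T
Thus (A) is true.

(B): This is (¬(Q → ¬R) ⊕ P) ↔ R.

¬R = ¬T = F
Q → ¬R = T → F = F
¬(Q → ¬R) = ¬F = T
¬(Q → ¬R) ⊕ P = T ⊕ T = F
(¬(Q → ¬R) ⊕ P) ↔ R = F ↔ T = F
So (B) is false.

(C): Formalization: ¬P → (Q → R)

¬P = ¬T = F
Q → R = T → T = T
¬P → (Q → R) = F → T = T
So (C) is true.

Count: 2.

2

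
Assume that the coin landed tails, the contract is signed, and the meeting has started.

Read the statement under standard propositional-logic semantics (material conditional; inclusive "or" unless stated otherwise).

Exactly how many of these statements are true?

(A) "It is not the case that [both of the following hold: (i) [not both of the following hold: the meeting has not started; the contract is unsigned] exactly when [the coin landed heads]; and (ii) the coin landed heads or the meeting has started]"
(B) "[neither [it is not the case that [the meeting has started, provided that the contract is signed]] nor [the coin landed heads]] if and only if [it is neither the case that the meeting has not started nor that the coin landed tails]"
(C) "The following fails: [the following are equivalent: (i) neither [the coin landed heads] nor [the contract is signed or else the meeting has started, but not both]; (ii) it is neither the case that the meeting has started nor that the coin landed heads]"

2

Let G = "the meeting has started" (True), D = "the contract is signed" (True), M = "the coin landed heads" (False).

(A): Parsed as not (((not G nand not D) iff M) and (M or G))

not G = not True = False
not D = not True = False
not G nand not D = False nand False = True
(not G nand not D) iff M = True iff False = False
M or G = False or True = True
((not G nand not D) iff M) and (M or G) = False and True = False
not (((not G nand not D) iff M) and (M or G)) = not False = True
Hence (A) is true.

(B): Parsed as (not (D -> G) nor M) iff (not G nor not M)

D -> G = True -> True = True
not (D -> G) = not True = False
not (D -> G) nor M = False nor False = True
not G = not True = False
not M = not False = True
not G nor not M = False nor True = False
(not (D -> G) nor M) iff (not G nor not M) = True iff False = False
So (B) is false.

(C): Parsed as not ((M nor (D xor G)) iff (G nor M))

D xor G = True xor True = False
M nor (D xor G) = False nor False = True
G nor M = True nor False = False
(M nor (D xor G)) iff (G nor M) = True iff False = False
not ((M nor (D xor G)) iff (G nor M)) = not False = True
Hence (C) is true.

2 of the 3 statements are true ((A), (C)).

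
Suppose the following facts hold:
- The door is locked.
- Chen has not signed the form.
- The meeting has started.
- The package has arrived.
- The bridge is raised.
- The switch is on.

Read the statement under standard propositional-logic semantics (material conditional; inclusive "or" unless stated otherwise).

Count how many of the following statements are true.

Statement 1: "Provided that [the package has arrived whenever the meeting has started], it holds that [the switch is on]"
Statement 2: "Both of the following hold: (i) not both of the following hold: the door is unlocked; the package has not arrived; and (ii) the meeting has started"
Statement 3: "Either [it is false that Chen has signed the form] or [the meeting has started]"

3

Let R = "the meeting has started" (True), S = "the package has arrived" (True), V = "the switch is on" (True), P = "the door is locked" (True), Q = "Chen has signed the form" (False).

Statement 1: In symbols: (R -> S) -> V

R -> S = True -> True = True
(R -> S) -> V = True -> True = True
So Statement 1 is true.

Statement 2: Formalization: (not P nand not S) and R

not P = not True = False
not S = not True = False
not P nand not S = False nand False = True
(not P nand not S) and R = True and True = True
Thus Statement 2 is true.

Statement 3: Formalization: not Q or R

not Q = not False = True
not Q or R = True or True = True
Thus Statement 3 is true.

Count: 3.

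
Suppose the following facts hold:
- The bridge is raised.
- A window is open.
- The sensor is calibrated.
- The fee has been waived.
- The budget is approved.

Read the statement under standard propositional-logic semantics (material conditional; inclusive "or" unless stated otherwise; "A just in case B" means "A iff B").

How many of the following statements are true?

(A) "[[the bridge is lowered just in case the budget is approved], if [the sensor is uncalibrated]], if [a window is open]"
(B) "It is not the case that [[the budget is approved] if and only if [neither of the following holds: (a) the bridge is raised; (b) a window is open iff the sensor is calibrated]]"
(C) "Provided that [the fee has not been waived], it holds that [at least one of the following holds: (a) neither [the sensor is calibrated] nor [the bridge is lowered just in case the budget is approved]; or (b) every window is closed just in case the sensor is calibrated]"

3

Let M = "a window is open" (T), G = "the sensor is calibrated" (T), Q = "the bridge is raised" (T), W = "the budget is approved" (T), H = "the fee has been waived" (T).

(A): This is M -> (~G -> (~Q <-> W)).

~G = ~T = F
~Q = ~T = F
~Q <-> W = F <-> T = F
~G -> (~Q <-> W) = F -> F = T
M -> (~G -> (~Q <-> W)) = T -> T = T
Hence (A) is true.

(B): Parsed as ~(W <-> (Q nor (M <-> G)))

M <-> G = T <-> T = T
Q nor (M <-> G) = T nor T = F
W <-> (Q nor (M <-> G)) = T <-> F = F
~(W <-> (Q nor (M <-> G))) = ~F = T
So (B) is true.

(C): This is ~H -> ((G nor (~Q <-> W)) | (~M <-> G)).

~H = ~T = F
~Q = ~T = F
~Q <-> W = F <-> T = F
G nor (~Q <-> W) = T nor F = F
~M = ~T = F
~M <-> G = F <-> T = F
(G nor (~Q <-> W)) | (~M <-> G) = F | F = F
~H -> ((G nor (~Q <-> W)) | (~M <-> G)) = F -> F = T
So (C) is true.

True statements: 3 ((A), (B), (C)).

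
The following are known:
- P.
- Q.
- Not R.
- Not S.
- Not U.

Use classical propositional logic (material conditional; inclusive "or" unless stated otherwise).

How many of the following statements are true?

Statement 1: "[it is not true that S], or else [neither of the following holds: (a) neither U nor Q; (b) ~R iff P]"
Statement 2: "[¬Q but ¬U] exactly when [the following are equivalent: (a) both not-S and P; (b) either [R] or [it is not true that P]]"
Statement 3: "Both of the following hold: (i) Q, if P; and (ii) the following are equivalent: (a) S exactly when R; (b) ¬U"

Statement 1: In symbols: ~S | ((U nor Q) nor (~R <-> P))

~S = ~F = T
U nor Q = F nor T = F
~R = ~F = T
~R <-> P = T <-> T = T
(U nor Q) nor (~R <-> P) = F nor T = F
~S | ((U nor Q) nor (~R <-> P)) = T | F = T
Thus Statement 1 is true.

Statement 2: Formalization: (~Q & ~U) <-> ((~S & P) <-> (R | ~P))

~Q = ~T = F
~U = ~F = T
~Q & ~U = F & T = F
~S = ~F = T
~S & P = T & T = T
~P = ~T = F
R | ~P = F | F = F
(~S & P) <-> (R | ~P) = T <-> F = F
(~Q & ~U) <-> ((~S & P) <-> (R | ~P)) = F <-> F = T
So Statement 2 is true.

Statement 3: Formalization: (P -> Q) & ((S <-> R) <-> ~U)

P -> Q = T -> T = T
S <-> R = F <-> F = T
~U = ~F = T
(S <-> R) <-> ~U = T <-> T = T
(P -> Q) & ((S <-> R) <-> ~U) = T & T = T
Hence Statement 3 is true.

Count: 3.

3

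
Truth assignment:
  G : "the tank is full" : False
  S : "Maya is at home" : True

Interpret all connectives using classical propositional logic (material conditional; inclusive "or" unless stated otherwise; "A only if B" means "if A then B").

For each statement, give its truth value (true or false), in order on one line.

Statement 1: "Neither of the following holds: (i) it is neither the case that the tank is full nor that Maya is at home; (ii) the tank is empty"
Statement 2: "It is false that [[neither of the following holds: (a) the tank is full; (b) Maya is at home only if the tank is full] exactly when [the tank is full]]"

Statement 1 F / Statement 2 T

Statement 1: This is (G nor S) nor ~G.

G nor S = F nor T = F
~G = ~F = T
(G nor S) nor ~G = F nor T = F
Hence Statement 1 is false.

Statement 2: Parsed as ~((G nor (S -> G)) <-> G)

S -> G = T -> F = F
G nor (S -> G) = F nor F = T
(G nor (S -> G)) <-> G = T <-> F = F
~((G nor (S -> G)) <-> G) = ~F = T
Hence Statement 2 is true.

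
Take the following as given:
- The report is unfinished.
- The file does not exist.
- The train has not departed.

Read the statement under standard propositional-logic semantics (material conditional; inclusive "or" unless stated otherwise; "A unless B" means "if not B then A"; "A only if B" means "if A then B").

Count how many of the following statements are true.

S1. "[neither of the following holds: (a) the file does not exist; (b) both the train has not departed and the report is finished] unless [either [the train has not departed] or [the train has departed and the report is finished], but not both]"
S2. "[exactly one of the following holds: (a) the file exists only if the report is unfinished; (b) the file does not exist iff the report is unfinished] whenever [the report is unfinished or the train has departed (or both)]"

1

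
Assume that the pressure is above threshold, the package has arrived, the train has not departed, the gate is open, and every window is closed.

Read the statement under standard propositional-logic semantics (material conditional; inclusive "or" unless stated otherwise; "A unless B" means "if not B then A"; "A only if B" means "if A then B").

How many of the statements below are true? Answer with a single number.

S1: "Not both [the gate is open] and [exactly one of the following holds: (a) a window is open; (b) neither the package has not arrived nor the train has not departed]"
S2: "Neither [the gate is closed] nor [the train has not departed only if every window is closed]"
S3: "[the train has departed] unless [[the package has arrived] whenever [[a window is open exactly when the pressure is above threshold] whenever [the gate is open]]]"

2

Let S = "the gate is open" (T), U = "a window is open" (F), Q = "the package has arrived" (T), R = "the train has departed" (F), P = "the pressure is above threshold" (T).

S1: Formalization: S ↑ (U ⊕ (¬Q ↓ ¬R))

¬Q = ¬T = F
¬R = ¬F = T
¬Q ↓ ¬R = F ↓ T = F
U ⊕ (¬Q ↓ ¬R) = F ⊕ F = F
S ↑ (U ⊕ (¬Q ↓ ¬R)) = T ↑ F = T
So S1 is true.

S2: Formalization: ¬S ↓ (¬R → ¬U)

¬S = ¬T = F
¬R = ¬F = T
¬U = ¬F = T
¬R → ¬U = T → T = T
¬S ↓ (¬R → ¬U) = F ↓ T = F
Hence S2 is false.

S3: Formalization: R ∨ ((S → (U ↔ P)) → Q)

U ↔ P = F ↔ T = F
S → (U ↔ P) = T → F = F
(S → (U ↔ P)) → Q = F → T = T
R ∨ ((S → (U ↔ P)) → Q) = F ∨ T = T
So S3 is true.

2 of the 3 statements are true (S1, S3).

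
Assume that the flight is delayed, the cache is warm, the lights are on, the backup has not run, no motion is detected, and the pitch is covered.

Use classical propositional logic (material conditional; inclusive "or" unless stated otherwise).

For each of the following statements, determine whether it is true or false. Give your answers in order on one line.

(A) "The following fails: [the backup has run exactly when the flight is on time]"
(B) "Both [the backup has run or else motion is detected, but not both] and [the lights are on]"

(A) False, (B) False

Let R = "the backup has run" (False), P = "the flight is delayed" (True), H = "motion is detected" (False), V = "the lights are on" (True).

(A): Parsed as not (R iff not P)

not P = not True = False
R iff not P = False iff False = True
not (R iff not P) = not True = False
Thus (A) is false.

(B): Formalization: (R xor H) and V

R xor H = False xor False = False
(R xor H) and V = False and True = False
So (B) is false.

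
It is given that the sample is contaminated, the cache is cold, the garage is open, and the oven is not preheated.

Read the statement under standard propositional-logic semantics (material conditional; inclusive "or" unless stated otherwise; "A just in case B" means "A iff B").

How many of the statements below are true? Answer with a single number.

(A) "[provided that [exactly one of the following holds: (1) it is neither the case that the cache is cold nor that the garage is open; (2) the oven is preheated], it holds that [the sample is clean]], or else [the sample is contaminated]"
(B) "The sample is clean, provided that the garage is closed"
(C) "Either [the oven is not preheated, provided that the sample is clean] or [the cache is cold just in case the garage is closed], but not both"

3

Let N = "the cache is warm" (F), G = "the garage is closed" (F), R = "the oven is preheated" (F), D = "the sample is contaminated" (T).

(A): Parsed as (((¬N ↓ ¬G) ⊕ R) → ¬D) ∨ D

¬N = ¬F = T
¬G = ¬F = T
¬N ↓ ¬G = T ↓ T = F
(¬N ↓ ¬G) ⊕ R = F ⊕ F = F
¬D = ¬T = F
((¬N ↓ ¬G) ⊕ R) → ¬D = F → F = T
(((¬N ↓ ¬G) ⊕ R) → ¬D) ∨ D = T ∨ T = T
Hence (A) is true.

(B): This is G → ¬D.

¬D = ¬T = F
G → ¬D = F → F = T
Hence (B) is true.

(C): This is (¬D → ¬R) ⊕ (¬N ↔ G).

¬D = ¬T = F
¬R = ¬F = T
¬D → ¬R = F → T = T
¬N = ¬F = T
¬N ↔ G = T ↔ F = F
(¬D → ¬R) ⊕ (¬N ↔ G) = T ⊕ F = T
Hence (C) is true.

True statements: 3 ((A), (B), (C)).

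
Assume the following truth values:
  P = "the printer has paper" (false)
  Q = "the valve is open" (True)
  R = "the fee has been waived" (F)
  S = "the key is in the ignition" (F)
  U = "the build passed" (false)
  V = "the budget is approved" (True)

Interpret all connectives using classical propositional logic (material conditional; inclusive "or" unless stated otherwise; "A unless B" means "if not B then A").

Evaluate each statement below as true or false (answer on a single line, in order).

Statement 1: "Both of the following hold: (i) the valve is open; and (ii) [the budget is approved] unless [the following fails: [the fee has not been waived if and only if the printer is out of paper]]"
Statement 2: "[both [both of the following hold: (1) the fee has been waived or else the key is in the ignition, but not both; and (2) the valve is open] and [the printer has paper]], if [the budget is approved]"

Statement 1: Parsed as Q ∧ (V ∨ ¬(¬R ↔ ¬P))

¬R = ¬F = T
¬P = ¬F = T
¬R ↔ ¬P = T ↔ T = T
¬(¬R ↔ ¬P) = ¬T = F
V ∨ ¬(¬R ↔ ¬P) = T ∨ F = T
Q ∧ (V ∨ ¬(¬R ↔ ¬P)) = T ∧ T = T
Hence Statement 1 is true.

Statement 2: This is V → (((R ⊕ S) ∧ Q) ∧ P).

R ⊕ S = F ⊕ F = F
(R ⊕ S) ∧ Q = F ∧ T = F
((R ⊕ S) ∧ Q) ∧ P = F ∧ F = F
V → (((R ⊕ S) ∧ Q) ∧ P) = T → F = F
Thus Statement 2 is false.

Statement 1 true / Statement 2 false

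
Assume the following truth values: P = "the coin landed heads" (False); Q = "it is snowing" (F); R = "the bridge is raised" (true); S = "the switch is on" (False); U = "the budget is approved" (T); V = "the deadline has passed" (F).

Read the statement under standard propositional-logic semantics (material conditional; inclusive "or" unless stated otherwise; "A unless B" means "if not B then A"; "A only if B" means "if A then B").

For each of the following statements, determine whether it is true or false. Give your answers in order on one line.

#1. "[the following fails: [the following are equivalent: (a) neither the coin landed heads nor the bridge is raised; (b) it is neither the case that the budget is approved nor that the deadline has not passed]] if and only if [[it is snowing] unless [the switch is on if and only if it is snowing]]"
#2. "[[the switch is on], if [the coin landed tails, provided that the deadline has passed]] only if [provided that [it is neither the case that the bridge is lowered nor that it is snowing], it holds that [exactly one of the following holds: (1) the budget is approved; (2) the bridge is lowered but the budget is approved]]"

#1 false; #2 true

#1: Formalization: ¬((P ↓ R) ↔ (U ↓ ¬V)) ↔ (Q ∨ (S ↔ Q))

P ↓ R = F ↓ T = F
¬V = ¬F = T
U ↓ ¬V = T ↓ T = F
(P ↓ R) ↔ (U ↓ ¬V) = F ↔ F = T
¬((P ↓ R) ↔ (U ↓ ¬V)) = ¬T = F
S ↔ Q = F ↔ F = T
Q ∨ (S ↔ Q) = F ∨ T = T
¬((P ↓ R) ↔ (U ↓ ¬V)) ↔ (Q ∨ (S ↔ Q)) = F ↔ T = F
Thus #1 is false.

#2: Formalization: ((V → ¬P) → S) → ((¬R ↓ Q) → (U ⊕ (¬R ∧ U)))

¬P = ¬F = T
V → ¬P = F → T = T
(V → ¬P) → S = T → F = F
¬R = ¬T = F
¬R ↓ Q = F ↓ F = T
¬R = ¬T = F
¬R ∧ U = F ∧ T = F
U ⊕ (¬R ∧ U) = T ⊕ F = T
(¬R ↓ Q) → (U ⊕ (¬R ∧ U)) = T → T = T
((V → ¬P) → S) → ((¬R ↓ Q) → (U ⊕ (¬R ∧ U))) = F → T = T
Hence #2 is true.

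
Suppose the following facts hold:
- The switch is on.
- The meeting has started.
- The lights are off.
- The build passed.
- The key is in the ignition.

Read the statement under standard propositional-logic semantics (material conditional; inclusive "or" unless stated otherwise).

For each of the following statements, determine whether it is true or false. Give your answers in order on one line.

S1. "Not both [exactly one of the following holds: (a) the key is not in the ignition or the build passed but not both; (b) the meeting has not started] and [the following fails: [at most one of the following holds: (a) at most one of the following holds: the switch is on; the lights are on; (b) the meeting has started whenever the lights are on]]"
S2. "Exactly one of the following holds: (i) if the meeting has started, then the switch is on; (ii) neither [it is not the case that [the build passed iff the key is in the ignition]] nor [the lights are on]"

S1 False, S2 False

Let U = "the key is in the ignition" (T), S = "the build passed" (T), Q = "the meeting has started" (T), P = "the switch is on" (T), R = "the lights are on" (F).

S1: This is ((¬U ⊕ S) ⊕ ¬Q) ↑ ¬((P ↑ R) ↑ (R → Q)).

¬U = ¬T = F
¬U ⊕ S = F ⊕ T = T
¬Q = ¬T = F
(¬U ⊕ S) ⊕ ¬Q = T ⊕ F = T
P ↑ R = T ↑ F = T
R → Q = F → T = T
(P ↑ R) ↑ (R → Q) = T ↑ T = F
¬((P ↑ R) ↑ (R → Q)) = ¬F = T
((¬U ⊕ S) ⊕ ¬Q) ↑ ¬((P ↑ R) ↑ (R → Q)) = T ↑ T = F
So S1 is false.

S2: This is (Q → P) ⊕ (¬(S ↔ U) ↓ R).

Q → P = T → T = T
S ↔ U = T ↔ T = T
¬(S ↔ U) = ¬T = F
¬(S ↔ U) ↓ R = F ↓ F = T
(Q → P) ⊕ (¬(S ↔ U) ↓ R) = T ⊕ T = F
Thus S2 is false.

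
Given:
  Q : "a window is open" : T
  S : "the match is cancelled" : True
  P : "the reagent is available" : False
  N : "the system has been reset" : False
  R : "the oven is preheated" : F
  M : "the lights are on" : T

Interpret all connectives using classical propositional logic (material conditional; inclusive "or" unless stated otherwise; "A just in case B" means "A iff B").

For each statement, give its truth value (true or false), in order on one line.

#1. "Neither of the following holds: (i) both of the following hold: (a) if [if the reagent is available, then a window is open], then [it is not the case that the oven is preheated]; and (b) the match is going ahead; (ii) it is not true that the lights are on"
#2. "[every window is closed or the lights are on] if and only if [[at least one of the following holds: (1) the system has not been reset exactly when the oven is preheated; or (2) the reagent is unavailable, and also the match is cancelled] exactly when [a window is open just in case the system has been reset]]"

#1 True; #2 False

#1: Formalization: (((P -> Q) -> ~R) & ~S) nor ~M

P -> Q = F -> T = T
~R = ~F = T
(P -> Q) -> ~R = T -> T = T
~S = ~T = F
((P -> Q) -> ~R) & ~S = T & F = F
~M = ~T = F
(((P -> Q) -> ~R) & ~S) nor ~M = F nor F = T
So #1 is true.

#2: Parsed as (~Q | M) <-> (((~N <-> R) | (~P & S)) <-> (Q <-> N))

~Q = ~T = F
~Q | M = F | T = T
~N = ~F = T
~N <-> R = T <-> F = F
~P = ~F = T
~P & S = T & T = T
(~N <-> R) | (~P & S) = F | T = T
Q <-> N = T <-> F = F
((~N <-> R) | (~P & S)) <-> (Q <-> N) = T <-> F = F
(~Q | M) <-> (((~N <-> R) | (~P & S)) <-> (Q <-> N)) = T <-> F = F
Thus #2 is false.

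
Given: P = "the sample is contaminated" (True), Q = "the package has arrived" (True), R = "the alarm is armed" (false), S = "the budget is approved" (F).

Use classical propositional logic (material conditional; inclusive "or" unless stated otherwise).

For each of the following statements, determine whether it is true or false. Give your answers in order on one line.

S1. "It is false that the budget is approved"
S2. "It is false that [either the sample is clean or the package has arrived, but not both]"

S1 true, S2 false

S1: This is not S.

not S = not False = True
So S1 is true.

S2: This is not (not P xor Q).

not P = not True = False
not P xor Q = False xor True = True
not (not P xor Q) = not True = False
Hence S2 is false.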